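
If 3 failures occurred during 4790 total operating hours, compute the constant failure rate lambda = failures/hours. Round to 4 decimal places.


failures = 3
total_hours = 4790
lambda = 3 / 4790
lambda = 0.0006

0.0006


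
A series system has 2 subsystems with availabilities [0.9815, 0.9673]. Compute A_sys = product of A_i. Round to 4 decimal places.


Subsystems: [0.9815, 0.9673]
After subsystem 1 (A=0.9815): product = 0.9815
After subsystem 2 (A=0.9673): product = 0.9494
A_sys = 0.9494

0.9494


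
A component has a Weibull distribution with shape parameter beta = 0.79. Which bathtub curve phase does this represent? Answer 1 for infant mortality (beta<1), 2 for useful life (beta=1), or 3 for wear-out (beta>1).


beta = 0.79
Compare beta to 1:
beta < 1 => infant mortality (phase 1)
beta = 1 => useful life (phase 2)
beta > 1 => wear-out (phase 3)
Since beta = 0.79, this is infant mortality (decreasing failure rate)
Phase = 1

1


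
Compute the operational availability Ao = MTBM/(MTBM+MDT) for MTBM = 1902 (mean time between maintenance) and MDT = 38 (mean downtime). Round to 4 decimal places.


MTBM = 1902
MDT = 38
MTBM + MDT = 1940
Ao = 1902 / 1940
Ao = 0.9804

0.9804


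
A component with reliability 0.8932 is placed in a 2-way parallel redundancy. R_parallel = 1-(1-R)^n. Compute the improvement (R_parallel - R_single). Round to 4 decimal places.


R_single = 0.8932, n = 2
1 - R_single = 0.1068
(1 - R_single)^n = 0.1068^2 = 0.0114
R_parallel = 1 - 0.0114 = 0.9886
Improvement = 0.9886 - 0.8932
Improvement = 0.0954

0.0954


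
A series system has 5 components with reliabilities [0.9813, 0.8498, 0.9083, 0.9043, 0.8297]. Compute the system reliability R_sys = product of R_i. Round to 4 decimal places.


Components: [0.9813, 0.8498, 0.9083, 0.9043, 0.8297]
After component 1 (R=0.9813): product = 0.9813
After component 2 (R=0.8498): product = 0.8339
After component 3 (R=0.9083): product = 0.7574
After component 4 (R=0.9043): product = 0.685
After component 5 (R=0.8297): product = 0.5683
R_sys = 0.5683

0.5683


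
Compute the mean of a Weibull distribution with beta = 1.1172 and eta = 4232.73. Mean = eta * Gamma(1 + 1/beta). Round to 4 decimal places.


beta = 1.1172, eta = 4232.73
1/beta = 0.8951
1 + 1/beta = 1.8951
Gamma(1.8951) = 0.9601
Mean = 4232.73 * 0.9601
Mean = 4063.8226

4063.8226


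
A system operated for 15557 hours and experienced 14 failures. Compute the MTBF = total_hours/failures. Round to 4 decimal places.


total_hours = 15557
failures = 14
MTBF = 15557 / 14
MTBF = 1111.2143

1111.2143


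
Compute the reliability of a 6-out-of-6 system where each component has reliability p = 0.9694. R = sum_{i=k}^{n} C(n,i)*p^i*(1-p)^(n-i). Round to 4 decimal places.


k = 6, n = 6, p = 0.9694
i=6: C(6,6)=1 * 0.9694^6 * 0.0306^0 = 0.8299
R = sum of terms = 0.8299

0.8299


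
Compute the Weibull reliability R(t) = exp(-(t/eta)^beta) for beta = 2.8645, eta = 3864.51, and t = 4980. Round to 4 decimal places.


beta = 2.8645, eta = 3864.51, t = 4980
t/eta = 4980 / 3864.51 = 1.2886
(t/eta)^beta = 1.2886^2.8645 = 2.0677
R(t) = exp(-2.0677)
R(t) = 0.1265

0.1265


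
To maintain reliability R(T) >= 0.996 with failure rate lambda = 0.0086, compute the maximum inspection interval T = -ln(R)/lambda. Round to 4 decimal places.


R_target = 0.996
lambda = 0.0086
-ln(0.996) = 0.004
T = 0.004 / 0.0086
T = 0.466

0.466


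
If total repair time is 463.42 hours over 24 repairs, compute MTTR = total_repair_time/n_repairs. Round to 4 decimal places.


total_repair_time = 463.42
n_repairs = 24
MTTR = 463.42 / 24
MTTR = 19.3092

19.3092


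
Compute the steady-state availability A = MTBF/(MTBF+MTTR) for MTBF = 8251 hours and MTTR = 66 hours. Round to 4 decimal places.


MTBF = 8251
MTTR = 66
MTBF + MTTR = 8317
A = 8251 / 8317
A = 0.9921

0.9921


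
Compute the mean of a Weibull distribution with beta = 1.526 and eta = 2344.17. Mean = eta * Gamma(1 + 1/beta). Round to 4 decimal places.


beta = 1.526, eta = 2344.17
1/beta = 0.6553
1 + 1/beta = 1.6553
Gamma(1.6553) = 0.9009
Mean = 2344.17 * 0.9009
Mean = 2111.935

2111.935


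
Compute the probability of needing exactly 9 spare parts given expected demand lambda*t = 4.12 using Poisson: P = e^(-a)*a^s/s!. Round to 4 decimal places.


a = 4.12, s = 9
e^(-a) = e^(-4.12) = 0.0162
a^s = 4.12^9 = 342038.4615
s! = 362880
P = 0.0162 * 342038.4615 / 362880
P = 0.0153

0.0153


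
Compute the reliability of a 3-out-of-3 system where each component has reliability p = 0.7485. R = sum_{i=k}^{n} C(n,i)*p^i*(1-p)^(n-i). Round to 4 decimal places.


k = 3, n = 3, p = 0.7485
i=3: C(3,3)=1 * 0.7485^3 * 0.2515^0 = 0.4193
R = sum of terms = 0.4193

0.4193


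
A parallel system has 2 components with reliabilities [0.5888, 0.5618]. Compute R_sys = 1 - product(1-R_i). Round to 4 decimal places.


Components: [0.5888, 0.5618]
(1 - 0.5888) = 0.4112, running product = 0.4112
(1 - 0.5618) = 0.4382, running product = 0.1802
Product of (1-R_i) = 0.1802
R_sys = 1 - 0.1802 = 0.8198

0.8198


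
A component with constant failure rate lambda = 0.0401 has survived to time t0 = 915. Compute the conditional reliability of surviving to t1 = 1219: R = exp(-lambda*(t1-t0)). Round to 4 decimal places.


lambda = 0.0401
t0 = 915, t1 = 1219
t1 - t0 = 304
lambda * (t1-t0) = 0.0401 * 304 = 12.1904
R = exp(-12.1904)
R = 0.0

0.0


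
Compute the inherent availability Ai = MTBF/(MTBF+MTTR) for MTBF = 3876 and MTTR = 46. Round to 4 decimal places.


MTBF = 3876
MTTR = 46
MTBF + MTTR = 3922
Ai = 3876 / 3922
Ai = 0.9883

0.9883


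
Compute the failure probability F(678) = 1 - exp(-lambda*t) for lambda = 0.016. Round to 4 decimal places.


lambda = 0.016, t = 678
lambda * t = 10.848
exp(-10.848) = 0.0
F(t) = 1 - 0.0
F(t) = 1.0

1.0


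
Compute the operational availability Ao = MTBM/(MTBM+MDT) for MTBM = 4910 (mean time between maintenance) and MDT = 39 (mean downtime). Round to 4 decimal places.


MTBM = 4910
MDT = 39
MTBM + MDT = 4949
Ao = 4910 / 4949
Ao = 0.9921

0.9921


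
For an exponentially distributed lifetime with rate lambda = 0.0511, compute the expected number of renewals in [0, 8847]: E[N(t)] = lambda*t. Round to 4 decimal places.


lambda = 0.0511
t = 8847
E[N(t)] = lambda * t
E[N(t)] = 0.0511 * 8847
E[N(t)] = 452.0817

452.0817


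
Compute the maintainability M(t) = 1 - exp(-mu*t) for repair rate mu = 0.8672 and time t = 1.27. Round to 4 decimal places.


mu = 0.8672, t = 1.27
mu * t = 0.8672 * 1.27 = 1.1013
exp(-1.1013) = 0.3324
M(t) = 1 - 0.3324
M(t) = 0.6676

0.6676


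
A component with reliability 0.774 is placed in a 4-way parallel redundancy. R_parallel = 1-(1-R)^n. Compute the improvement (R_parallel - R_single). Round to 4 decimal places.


R_single = 0.774, n = 4
1 - R_single = 0.226
(1 - R_single)^n = 0.226^4 = 0.0026
R_parallel = 1 - 0.0026 = 0.9974
Improvement = 0.9974 - 0.774
Improvement = 0.2234

0.2234


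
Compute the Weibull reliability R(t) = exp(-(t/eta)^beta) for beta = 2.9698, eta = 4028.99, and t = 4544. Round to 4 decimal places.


beta = 2.9698, eta = 4028.99, t = 4544
t/eta = 4544 / 4028.99 = 1.1278
(t/eta)^beta = 1.1278^2.9698 = 1.4294
R(t) = exp(-1.4294)
R(t) = 0.2395

0.2395


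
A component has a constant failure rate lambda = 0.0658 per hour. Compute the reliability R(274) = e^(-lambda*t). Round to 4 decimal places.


lambda = 0.0658
t = 274
lambda * t = 18.0292
R(t) = e^(-18.0292)
R(t) = 0.0

0.0


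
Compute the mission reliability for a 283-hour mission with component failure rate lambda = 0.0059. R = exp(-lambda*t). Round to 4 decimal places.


lambda = 0.0059
mission_time = 283
lambda * t = 0.0059 * 283 = 1.6697
R = exp(-1.6697)
R = 0.1883

0.1883


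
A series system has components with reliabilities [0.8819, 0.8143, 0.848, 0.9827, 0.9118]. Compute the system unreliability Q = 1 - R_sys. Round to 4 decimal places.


Components: [0.8819, 0.8143, 0.848, 0.9827, 0.9118]
After component 1: product = 0.8819
After component 2: product = 0.7181
After component 3: product = 0.609
After component 4: product = 0.5984
After component 5: product = 0.5457
R_sys = 0.5457
Q = 1 - 0.5457 = 0.4543

0.4543


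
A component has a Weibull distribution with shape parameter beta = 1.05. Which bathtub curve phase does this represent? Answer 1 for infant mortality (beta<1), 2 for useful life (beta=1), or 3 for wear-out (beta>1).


beta = 1.05
Compare beta to 1:
beta < 1 => infant mortality (phase 1)
beta = 1 => useful life (phase 2)
beta > 1 => wear-out (phase 3)
Since beta = 1.05, this is wear-out (increasing failure rate)
Phase = 3

3


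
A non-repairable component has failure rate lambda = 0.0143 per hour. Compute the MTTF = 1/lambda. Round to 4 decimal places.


lambda = 0.0143
MTTF = 1 / 0.0143
MTTF = 69.9301

69.9301


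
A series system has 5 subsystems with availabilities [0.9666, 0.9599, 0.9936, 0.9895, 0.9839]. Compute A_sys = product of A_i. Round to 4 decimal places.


Subsystems: [0.9666, 0.9599, 0.9936, 0.9895, 0.9839]
After subsystem 1 (A=0.9666): product = 0.9666
After subsystem 2 (A=0.9599): product = 0.9278
After subsystem 3 (A=0.9936): product = 0.9219
After subsystem 4 (A=0.9895): product = 0.9122
After subsystem 5 (A=0.9839): product = 0.8975
A_sys = 0.8975

0.8975


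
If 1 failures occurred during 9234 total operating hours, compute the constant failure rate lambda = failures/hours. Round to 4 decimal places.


failures = 1
total_hours = 9234
lambda = 1 / 9234
lambda = 0.0001

0.0001


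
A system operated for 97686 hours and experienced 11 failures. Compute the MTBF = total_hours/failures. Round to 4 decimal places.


total_hours = 97686
failures = 11
MTBF = 97686 / 11
MTBF = 8880.5455

8880.5455


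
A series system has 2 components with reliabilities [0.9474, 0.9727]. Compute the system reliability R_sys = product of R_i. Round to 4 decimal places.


Components: [0.9474, 0.9727]
After component 1 (R=0.9474): product = 0.9474
After component 2 (R=0.9727): product = 0.9215
R_sys = 0.9215

0.9215


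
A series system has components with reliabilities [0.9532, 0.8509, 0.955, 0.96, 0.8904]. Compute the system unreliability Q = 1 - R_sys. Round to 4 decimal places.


Components: [0.9532, 0.8509, 0.955, 0.96, 0.8904]
After component 1: product = 0.9532
After component 2: product = 0.8111
After component 3: product = 0.7746
After component 4: product = 0.7436
After component 5: product = 0.6621
R_sys = 0.6621
Q = 1 - 0.6621 = 0.3379

0.3379


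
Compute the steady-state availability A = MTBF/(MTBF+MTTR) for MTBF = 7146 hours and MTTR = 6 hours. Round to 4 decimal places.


MTBF = 7146
MTTR = 6
MTBF + MTTR = 7152
A = 7146 / 7152
A = 0.9992

0.9992


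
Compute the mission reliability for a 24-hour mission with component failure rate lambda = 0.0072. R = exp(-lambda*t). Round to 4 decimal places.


lambda = 0.0072
mission_time = 24
lambda * t = 0.0072 * 24 = 0.1728
R = exp(-0.1728)
R = 0.8413

0.8413


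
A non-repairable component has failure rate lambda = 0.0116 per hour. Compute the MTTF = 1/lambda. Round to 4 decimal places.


lambda = 0.0116
MTTF = 1 / 0.0116
MTTF = 86.2069

86.2069


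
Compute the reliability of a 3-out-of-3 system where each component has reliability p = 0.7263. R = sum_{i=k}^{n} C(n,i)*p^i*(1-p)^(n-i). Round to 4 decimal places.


k = 3, n = 3, p = 0.7263
i=3: C(3,3)=1 * 0.7263^3 * 0.2737^0 = 0.3831
R = sum of terms = 0.3831

0.3831


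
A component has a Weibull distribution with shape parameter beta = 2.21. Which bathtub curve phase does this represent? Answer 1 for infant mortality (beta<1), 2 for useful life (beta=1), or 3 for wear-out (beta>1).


beta = 2.21
Compare beta to 1:
beta < 1 => infant mortality (phase 1)
beta = 1 => useful life (phase 2)
beta > 1 => wear-out (phase 3)
Since beta = 2.21, this is wear-out (increasing failure rate)
Phase = 3

3


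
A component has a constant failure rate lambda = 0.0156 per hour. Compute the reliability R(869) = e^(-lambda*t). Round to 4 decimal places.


lambda = 0.0156
t = 869
lambda * t = 13.5564
R(t) = e^(-13.5564)
R(t) = 0.0

0.0


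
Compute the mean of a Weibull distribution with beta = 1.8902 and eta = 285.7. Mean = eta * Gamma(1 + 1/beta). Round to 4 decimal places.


beta = 1.8902, eta = 285.7
1/beta = 0.529
1 + 1/beta = 1.529
Gamma(1.529) = 0.8875
Mean = 285.7 * 0.8875
Mean = 253.5626

253.5626


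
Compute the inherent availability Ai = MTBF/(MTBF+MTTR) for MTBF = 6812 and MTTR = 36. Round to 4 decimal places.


MTBF = 6812
MTTR = 36
MTBF + MTTR = 6848
Ai = 6812 / 6848
Ai = 0.9947

0.9947


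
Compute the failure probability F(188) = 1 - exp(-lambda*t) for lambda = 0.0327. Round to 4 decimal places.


lambda = 0.0327, t = 188
lambda * t = 6.1476
exp(-6.1476) = 0.0021
F(t) = 1 - 0.0021
F(t) = 0.9979

0.9979


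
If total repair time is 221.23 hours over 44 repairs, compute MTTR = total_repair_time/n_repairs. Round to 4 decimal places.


total_repair_time = 221.23
n_repairs = 44
MTTR = 221.23 / 44
MTTR = 5.028

5.028


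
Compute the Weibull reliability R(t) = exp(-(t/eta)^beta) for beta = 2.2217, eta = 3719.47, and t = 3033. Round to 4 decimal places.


beta = 2.2217, eta = 3719.47, t = 3033
t/eta = 3033 / 3719.47 = 0.8154
(t/eta)^beta = 0.8154^2.2217 = 0.6355
R(t) = exp(-0.6355)
R(t) = 0.5297

0.5297


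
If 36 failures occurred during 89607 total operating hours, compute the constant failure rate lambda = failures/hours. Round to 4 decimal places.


failures = 36
total_hours = 89607
lambda = 36 / 89607
lambda = 0.0004

0.0004


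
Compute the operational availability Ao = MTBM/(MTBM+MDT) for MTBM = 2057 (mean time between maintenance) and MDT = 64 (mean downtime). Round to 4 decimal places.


MTBM = 2057
MDT = 64
MTBM + MDT = 2121
Ao = 2057 / 2121
Ao = 0.9698

0.9698


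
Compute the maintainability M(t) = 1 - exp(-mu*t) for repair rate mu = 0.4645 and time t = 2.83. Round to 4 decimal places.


mu = 0.4645, t = 2.83
mu * t = 0.4645 * 2.83 = 1.3145
exp(-1.3145) = 0.2686
M(t) = 1 - 0.2686
M(t) = 0.7314

0.7314


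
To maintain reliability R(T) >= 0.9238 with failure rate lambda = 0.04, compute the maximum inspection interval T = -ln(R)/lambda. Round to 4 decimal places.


R_target = 0.9238
lambda = 0.04
-ln(0.9238) = 0.0793
T = 0.0793 / 0.04
T = 1.9815

1.9815


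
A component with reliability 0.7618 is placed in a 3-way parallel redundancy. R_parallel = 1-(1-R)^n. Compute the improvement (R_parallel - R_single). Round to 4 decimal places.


R_single = 0.7618, n = 3
1 - R_single = 0.2382
(1 - R_single)^n = 0.2382^3 = 0.0135
R_parallel = 1 - 0.0135 = 0.9865
Improvement = 0.9865 - 0.7618
Improvement = 0.2247

0.2247


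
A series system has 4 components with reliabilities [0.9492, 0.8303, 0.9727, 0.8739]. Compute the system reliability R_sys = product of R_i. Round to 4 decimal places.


Components: [0.9492, 0.8303, 0.9727, 0.8739]
After component 1 (R=0.9492): product = 0.9492
After component 2 (R=0.8303): product = 0.7881
After component 3 (R=0.9727): product = 0.7666
After component 4 (R=0.8739): product = 0.6699
R_sys = 0.6699

0.6699


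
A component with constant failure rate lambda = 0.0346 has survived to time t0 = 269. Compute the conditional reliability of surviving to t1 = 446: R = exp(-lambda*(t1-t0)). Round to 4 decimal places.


lambda = 0.0346
t0 = 269, t1 = 446
t1 - t0 = 177
lambda * (t1-t0) = 0.0346 * 177 = 6.1242
R = exp(-6.1242)
R = 0.0022

0.0022


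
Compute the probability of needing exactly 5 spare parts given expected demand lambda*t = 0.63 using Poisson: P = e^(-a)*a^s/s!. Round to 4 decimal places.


a = 0.63, s = 5
e^(-a) = e^(-0.63) = 0.5326
a^s = 0.63^5 = 0.0992
s! = 120
P = 0.5326 * 0.0992 / 120
P = 0.0004

0.0004


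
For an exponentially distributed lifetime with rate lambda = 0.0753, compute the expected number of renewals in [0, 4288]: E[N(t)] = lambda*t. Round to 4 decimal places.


lambda = 0.0753
t = 4288
E[N(t)] = lambda * t
E[N(t)] = 0.0753 * 4288
E[N(t)] = 322.8864

322.8864


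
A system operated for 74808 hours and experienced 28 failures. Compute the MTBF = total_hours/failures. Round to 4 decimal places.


total_hours = 74808
failures = 28
MTBF = 74808 / 28
MTBF = 2671.7143

2671.7143


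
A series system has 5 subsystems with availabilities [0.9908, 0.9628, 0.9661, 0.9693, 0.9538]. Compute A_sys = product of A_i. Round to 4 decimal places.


Subsystems: [0.9908, 0.9628, 0.9661, 0.9693, 0.9538]
After subsystem 1 (A=0.9908): product = 0.9908
After subsystem 2 (A=0.9628): product = 0.9539
After subsystem 3 (A=0.9661): product = 0.9216
After subsystem 4 (A=0.9693): product = 0.8933
After subsystem 5 (A=0.9538): product = 0.852
A_sys = 0.852

0.852


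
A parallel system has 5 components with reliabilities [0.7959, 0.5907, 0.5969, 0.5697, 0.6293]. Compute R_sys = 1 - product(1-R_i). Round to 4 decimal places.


Components: [0.7959, 0.5907, 0.5969, 0.5697, 0.6293]
(1 - 0.7959) = 0.2041, running product = 0.2041
(1 - 0.5907) = 0.4093, running product = 0.0835
(1 - 0.5969) = 0.4031, running product = 0.0337
(1 - 0.5697) = 0.4303, running product = 0.0145
(1 - 0.6293) = 0.3707, running product = 0.0054
Product of (1-R_i) = 0.0054
R_sys = 1 - 0.0054 = 0.9946

0.9946


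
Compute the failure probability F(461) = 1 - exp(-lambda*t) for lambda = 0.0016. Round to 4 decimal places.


lambda = 0.0016, t = 461
lambda * t = 0.7376
exp(-0.7376) = 0.4783
F(t) = 1 - 0.4783
F(t) = 0.5217

0.5217


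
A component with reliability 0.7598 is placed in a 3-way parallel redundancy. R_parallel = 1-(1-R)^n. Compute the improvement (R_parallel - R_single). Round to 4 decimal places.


R_single = 0.7598, n = 3
1 - R_single = 0.2402
(1 - R_single)^n = 0.2402^3 = 0.0139
R_parallel = 1 - 0.0139 = 0.9861
Improvement = 0.9861 - 0.7598
Improvement = 0.2263

0.2263


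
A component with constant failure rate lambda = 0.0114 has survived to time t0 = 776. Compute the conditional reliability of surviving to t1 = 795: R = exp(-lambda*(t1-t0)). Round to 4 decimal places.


lambda = 0.0114
t0 = 776, t1 = 795
t1 - t0 = 19
lambda * (t1-t0) = 0.0114 * 19 = 0.2166
R = exp(-0.2166)
R = 0.8053

0.8053


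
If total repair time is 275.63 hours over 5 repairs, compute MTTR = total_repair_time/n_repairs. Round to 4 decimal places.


total_repair_time = 275.63
n_repairs = 5
MTTR = 275.63 / 5
MTTR = 55.126

55.126


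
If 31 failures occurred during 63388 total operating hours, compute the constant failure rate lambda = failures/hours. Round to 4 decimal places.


failures = 31
total_hours = 63388
lambda = 31 / 63388
lambda = 0.0005

0.0005


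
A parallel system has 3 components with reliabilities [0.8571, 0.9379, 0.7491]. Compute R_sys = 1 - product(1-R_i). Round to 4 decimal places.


Components: [0.8571, 0.9379, 0.7491]
(1 - 0.8571) = 0.1429, running product = 0.1429
(1 - 0.9379) = 0.0621, running product = 0.0089
(1 - 0.7491) = 0.2509, running product = 0.0022
Product of (1-R_i) = 0.0022
R_sys = 1 - 0.0022 = 0.9978

0.9978


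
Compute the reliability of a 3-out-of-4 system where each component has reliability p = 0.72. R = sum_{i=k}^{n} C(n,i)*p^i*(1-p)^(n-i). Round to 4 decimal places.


k = 3, n = 4, p = 0.72
i=3: C(4,3)=4 * 0.72^3 * 0.28^1 = 0.418
i=4: C(4,4)=1 * 0.72^4 * 0.28^0 = 0.2687
R = sum of terms = 0.6868

0.6868


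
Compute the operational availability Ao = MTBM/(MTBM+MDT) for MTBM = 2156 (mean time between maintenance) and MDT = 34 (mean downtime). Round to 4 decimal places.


MTBM = 2156
MDT = 34
MTBM + MDT = 2190
Ao = 2156 / 2190
Ao = 0.9845

0.9845


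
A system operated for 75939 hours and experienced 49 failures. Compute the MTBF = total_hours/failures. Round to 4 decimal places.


total_hours = 75939
failures = 49
MTBF = 75939 / 49
MTBF = 1549.7755

1549.7755


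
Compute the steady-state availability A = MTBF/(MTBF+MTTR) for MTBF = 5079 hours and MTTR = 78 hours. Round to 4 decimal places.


MTBF = 5079
MTTR = 78
MTBF + MTTR = 5157
A = 5079 / 5157
A = 0.9849

0.9849


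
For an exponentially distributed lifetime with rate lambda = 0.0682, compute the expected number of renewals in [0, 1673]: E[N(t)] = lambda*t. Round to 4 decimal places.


lambda = 0.0682
t = 1673
E[N(t)] = lambda * t
E[N(t)] = 0.0682 * 1673
E[N(t)] = 114.0986

114.0986


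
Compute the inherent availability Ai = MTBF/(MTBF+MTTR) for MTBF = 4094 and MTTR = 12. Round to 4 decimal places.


MTBF = 4094
MTTR = 12
MTBF + MTTR = 4106
Ai = 4094 / 4106
Ai = 0.9971

0.9971


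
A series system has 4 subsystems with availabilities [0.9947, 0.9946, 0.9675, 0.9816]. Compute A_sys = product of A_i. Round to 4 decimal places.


Subsystems: [0.9947, 0.9946, 0.9675, 0.9816]
After subsystem 1 (A=0.9947): product = 0.9947
After subsystem 2 (A=0.9946): product = 0.9893
After subsystem 3 (A=0.9675): product = 0.9572
After subsystem 4 (A=0.9816): product = 0.9396
A_sys = 0.9396

0.9396


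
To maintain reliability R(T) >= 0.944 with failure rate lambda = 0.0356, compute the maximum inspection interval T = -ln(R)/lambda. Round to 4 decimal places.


R_target = 0.944
lambda = 0.0356
-ln(0.944) = 0.0576
T = 0.0576 / 0.0356
T = 1.6188

1.6188


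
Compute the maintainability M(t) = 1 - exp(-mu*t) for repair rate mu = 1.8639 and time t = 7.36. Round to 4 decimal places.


mu = 1.8639, t = 7.36
mu * t = 1.8639 * 7.36 = 13.7183
exp(-13.7183) = 0.0
M(t) = 1 - 0.0
M(t) = 1.0

1.0


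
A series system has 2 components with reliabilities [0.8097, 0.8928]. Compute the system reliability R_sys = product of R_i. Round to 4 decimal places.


Components: [0.8097, 0.8928]
After component 1 (R=0.8097): product = 0.8097
After component 2 (R=0.8928): product = 0.7229
R_sys = 0.7229

0.7229


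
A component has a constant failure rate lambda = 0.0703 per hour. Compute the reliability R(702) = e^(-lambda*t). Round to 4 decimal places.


lambda = 0.0703
t = 702
lambda * t = 49.3506
R(t) = e^(-49.3506)
R(t) = 0.0

0.0


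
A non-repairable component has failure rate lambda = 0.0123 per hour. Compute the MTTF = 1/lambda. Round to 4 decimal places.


lambda = 0.0123
MTTF = 1 / 0.0123
MTTF = 81.3008

81.3008


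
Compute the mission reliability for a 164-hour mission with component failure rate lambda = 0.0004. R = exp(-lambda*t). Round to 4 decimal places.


lambda = 0.0004
mission_time = 164
lambda * t = 0.0004 * 164 = 0.0656
R = exp(-0.0656)
R = 0.9365

0.9365


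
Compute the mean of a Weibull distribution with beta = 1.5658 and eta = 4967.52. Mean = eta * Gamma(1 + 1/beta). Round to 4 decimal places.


beta = 1.5658, eta = 4967.52
1/beta = 0.6387
1 + 1/beta = 1.6387
Gamma(1.6387) = 0.8984
Mean = 4967.52 * 0.8984
Mean = 4463.0633

4463.0633


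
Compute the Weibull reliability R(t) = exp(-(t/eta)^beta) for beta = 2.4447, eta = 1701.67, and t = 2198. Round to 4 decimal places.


beta = 2.4447, eta = 1701.67, t = 2198
t/eta = 2198 / 1701.67 = 1.2917
(t/eta)^beta = 1.2917^2.4447 = 1.8695
R(t) = exp(-1.8695)
R(t) = 0.1542

0.1542


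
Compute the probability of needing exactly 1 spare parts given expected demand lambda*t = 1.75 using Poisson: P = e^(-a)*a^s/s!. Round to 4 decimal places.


a = 1.75, s = 1
e^(-a) = e^(-1.75) = 0.1738
a^s = 1.75^1 = 1.75
s! = 1
P = 0.1738 * 1.75 / 1
P = 0.3041

0.3041


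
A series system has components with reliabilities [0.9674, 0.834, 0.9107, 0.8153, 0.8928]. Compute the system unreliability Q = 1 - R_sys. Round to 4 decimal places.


Components: [0.9674, 0.834, 0.9107, 0.8153, 0.8928]
After component 1: product = 0.9674
After component 2: product = 0.8068
After component 3: product = 0.7348
After component 4: product = 0.5991
After component 5: product = 0.5348
R_sys = 0.5348
Q = 1 - 0.5348 = 0.4652

0.4652


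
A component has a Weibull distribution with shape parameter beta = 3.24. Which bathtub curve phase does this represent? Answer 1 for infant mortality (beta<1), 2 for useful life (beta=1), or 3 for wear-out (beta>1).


beta = 3.24
Compare beta to 1:
beta < 1 => infant mortality (phase 1)
beta = 1 => useful life (phase 2)
beta > 1 => wear-out (phase 3)
Since beta = 3.24, this is wear-out (increasing failure rate)
Phase = 3

3


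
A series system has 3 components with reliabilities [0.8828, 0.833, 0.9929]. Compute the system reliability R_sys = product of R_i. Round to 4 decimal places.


Components: [0.8828, 0.833, 0.9929]
After component 1 (R=0.8828): product = 0.8828
After component 2 (R=0.833): product = 0.7354
After component 3 (R=0.9929): product = 0.7302
R_sys = 0.7302

0.7302


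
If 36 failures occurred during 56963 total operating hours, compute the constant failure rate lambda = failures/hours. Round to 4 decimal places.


failures = 36
total_hours = 56963
lambda = 36 / 56963
lambda = 0.0006

0.0006


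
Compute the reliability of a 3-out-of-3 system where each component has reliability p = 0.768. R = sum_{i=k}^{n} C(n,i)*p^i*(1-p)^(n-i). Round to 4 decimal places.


k = 3, n = 3, p = 0.768
i=3: C(3,3)=1 * 0.768^3 * 0.232^0 = 0.453
R = sum of terms = 0.453

0.453


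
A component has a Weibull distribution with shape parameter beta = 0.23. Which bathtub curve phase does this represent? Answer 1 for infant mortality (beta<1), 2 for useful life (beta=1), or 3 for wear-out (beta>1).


beta = 0.23
Compare beta to 1:
beta < 1 => infant mortality (phase 1)
beta = 1 => useful life (phase 2)
beta > 1 => wear-out (phase 3)
Since beta = 0.23, this is infant mortality (decreasing failure rate)
Phase = 1

1


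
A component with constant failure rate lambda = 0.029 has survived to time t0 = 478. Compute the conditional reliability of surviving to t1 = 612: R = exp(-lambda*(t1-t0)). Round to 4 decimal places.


lambda = 0.029
t0 = 478, t1 = 612
t1 - t0 = 134
lambda * (t1-t0) = 0.029 * 134 = 3.886
R = exp(-3.886)
R = 0.0205

0.0205


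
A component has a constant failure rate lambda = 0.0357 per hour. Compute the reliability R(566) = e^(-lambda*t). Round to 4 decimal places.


lambda = 0.0357
t = 566
lambda * t = 20.2062
R(t) = e^(-20.2062)
R(t) = 0.0

0.0


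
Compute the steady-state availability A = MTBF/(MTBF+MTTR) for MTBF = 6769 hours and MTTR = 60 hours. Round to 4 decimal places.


MTBF = 6769
MTTR = 60
MTBF + MTTR = 6829
A = 6769 / 6829
A = 0.9912

0.9912


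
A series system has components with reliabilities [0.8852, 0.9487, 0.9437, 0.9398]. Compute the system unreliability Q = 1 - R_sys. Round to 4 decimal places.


Components: [0.8852, 0.9487, 0.9437, 0.9398]
After component 1: product = 0.8852
After component 2: product = 0.8398
After component 3: product = 0.7925
After component 4: product = 0.7448
R_sys = 0.7448
Q = 1 - 0.7448 = 0.2552

0.2552


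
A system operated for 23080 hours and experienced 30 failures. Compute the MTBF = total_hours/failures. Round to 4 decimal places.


total_hours = 23080
failures = 30
MTBF = 23080 / 30
MTBF = 769.3333

769.3333


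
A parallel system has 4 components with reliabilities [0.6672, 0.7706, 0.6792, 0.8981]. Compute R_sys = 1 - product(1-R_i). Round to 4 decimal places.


Components: [0.6672, 0.7706, 0.6792, 0.8981]
(1 - 0.6672) = 0.3328, running product = 0.3328
(1 - 0.7706) = 0.2294, running product = 0.0763
(1 - 0.6792) = 0.3208, running product = 0.0245
(1 - 0.8981) = 0.1019, running product = 0.0025
Product of (1-R_i) = 0.0025
R_sys = 1 - 0.0025 = 0.9975

0.9975


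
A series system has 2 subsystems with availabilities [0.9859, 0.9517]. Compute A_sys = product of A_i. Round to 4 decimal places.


Subsystems: [0.9859, 0.9517]
After subsystem 1 (A=0.9859): product = 0.9859
After subsystem 2 (A=0.9517): product = 0.9383
A_sys = 0.9383

0.9383


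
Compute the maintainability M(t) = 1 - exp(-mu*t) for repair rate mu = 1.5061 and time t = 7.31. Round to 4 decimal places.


mu = 1.5061, t = 7.31
mu * t = 1.5061 * 7.31 = 11.0096
exp(-11.0096) = 0.0
M(t) = 1 - 0.0
M(t) = 1.0

1.0


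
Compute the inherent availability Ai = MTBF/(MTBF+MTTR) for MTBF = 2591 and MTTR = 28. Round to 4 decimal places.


MTBF = 2591
MTTR = 28
MTBF + MTTR = 2619
Ai = 2591 / 2619
Ai = 0.9893

0.9893


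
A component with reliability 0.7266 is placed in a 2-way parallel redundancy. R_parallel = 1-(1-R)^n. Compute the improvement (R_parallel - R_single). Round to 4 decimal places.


R_single = 0.7266, n = 2
1 - R_single = 0.2734
(1 - R_single)^n = 0.2734^2 = 0.0747
R_parallel = 1 - 0.0747 = 0.9253
Improvement = 0.9253 - 0.7266
Improvement = 0.1987

0.1987


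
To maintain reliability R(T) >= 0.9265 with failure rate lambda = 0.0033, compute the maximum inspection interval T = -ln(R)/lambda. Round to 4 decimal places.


R_target = 0.9265
lambda = 0.0033
-ln(0.9265) = 0.0763
T = 0.0763 / 0.0033
T = 23.1337

23.1337


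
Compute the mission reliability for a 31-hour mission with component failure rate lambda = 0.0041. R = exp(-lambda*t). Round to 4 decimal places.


lambda = 0.0041
mission_time = 31
lambda * t = 0.0041 * 31 = 0.1271
R = exp(-0.1271)
R = 0.8806

0.8806


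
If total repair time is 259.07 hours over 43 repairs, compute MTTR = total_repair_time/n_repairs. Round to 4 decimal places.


total_repair_time = 259.07
n_repairs = 43
MTTR = 259.07 / 43
MTTR = 6.0249

6.0249


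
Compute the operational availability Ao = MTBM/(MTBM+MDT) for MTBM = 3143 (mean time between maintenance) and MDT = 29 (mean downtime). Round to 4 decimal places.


MTBM = 3143
MDT = 29
MTBM + MDT = 3172
Ao = 3143 / 3172
Ao = 0.9909

0.9909


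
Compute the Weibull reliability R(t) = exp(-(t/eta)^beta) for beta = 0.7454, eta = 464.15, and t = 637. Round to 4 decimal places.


beta = 0.7454, eta = 464.15, t = 637
t/eta = 637 / 464.15 = 1.3724
(t/eta)^beta = 1.3724^0.7454 = 1.2661
R(t) = exp(-1.2661)
R(t) = 0.2819

0.2819


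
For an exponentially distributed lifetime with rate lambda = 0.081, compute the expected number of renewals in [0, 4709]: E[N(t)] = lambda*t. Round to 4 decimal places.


lambda = 0.081
t = 4709
E[N(t)] = lambda * t
E[N(t)] = 0.081 * 4709
E[N(t)] = 381.429

381.429


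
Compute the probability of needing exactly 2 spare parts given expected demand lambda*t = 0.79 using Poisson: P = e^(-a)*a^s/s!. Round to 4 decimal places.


a = 0.79, s = 2
e^(-a) = e^(-0.79) = 0.4538
a^s = 0.79^2 = 0.6241
s! = 2
P = 0.4538 * 0.6241 / 2
P = 0.1416

0.1416


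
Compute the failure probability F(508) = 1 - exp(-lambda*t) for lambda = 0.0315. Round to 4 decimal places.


lambda = 0.0315, t = 508
lambda * t = 16.002
exp(-16.002) = 0.0
F(t) = 1 - 0.0
F(t) = 1.0

1.0


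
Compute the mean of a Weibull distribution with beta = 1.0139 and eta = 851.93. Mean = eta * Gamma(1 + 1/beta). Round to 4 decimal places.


beta = 1.0139, eta = 851.93
1/beta = 0.9863
1 + 1/beta = 1.9863
Gamma(1.9863) = 0.9943
Mean = 851.93 * 0.9943
Mean = 847.0579

847.0579


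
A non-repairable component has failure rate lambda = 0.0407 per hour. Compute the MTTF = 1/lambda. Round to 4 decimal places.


lambda = 0.0407
MTTF = 1 / 0.0407
MTTF = 24.57

24.57


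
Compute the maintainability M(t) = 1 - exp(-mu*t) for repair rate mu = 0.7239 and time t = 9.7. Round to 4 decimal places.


mu = 0.7239, t = 9.7
mu * t = 0.7239 * 9.7 = 7.0218
exp(-7.0218) = 0.0009
M(t) = 1 - 0.0009
M(t) = 0.9991

0.9991


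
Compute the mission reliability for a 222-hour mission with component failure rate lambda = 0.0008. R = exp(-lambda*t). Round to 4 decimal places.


lambda = 0.0008
mission_time = 222
lambda * t = 0.0008 * 222 = 0.1776
R = exp(-0.1776)
R = 0.8373

0.8373


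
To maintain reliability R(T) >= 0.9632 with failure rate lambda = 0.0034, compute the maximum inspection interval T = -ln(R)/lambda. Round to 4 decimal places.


R_target = 0.9632
lambda = 0.0034
-ln(0.9632) = 0.0375
T = 0.0375 / 0.0034
T = 11.0277

11.0277


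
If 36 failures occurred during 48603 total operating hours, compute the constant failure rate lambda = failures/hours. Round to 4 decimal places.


failures = 36
total_hours = 48603
lambda = 36 / 48603
lambda = 0.0007

0.0007


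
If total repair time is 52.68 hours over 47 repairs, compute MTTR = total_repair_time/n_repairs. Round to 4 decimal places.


total_repair_time = 52.68
n_repairs = 47
MTTR = 52.68 / 47
MTTR = 1.1209

1.1209


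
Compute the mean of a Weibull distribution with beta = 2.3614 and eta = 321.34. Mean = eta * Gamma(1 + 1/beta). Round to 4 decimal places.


beta = 2.3614, eta = 321.34
1/beta = 0.4235
1 + 1/beta = 1.4235
Gamma(1.4235) = 0.8862
Mean = 321.34 * 0.8862
Mean = 284.7826

284.7826


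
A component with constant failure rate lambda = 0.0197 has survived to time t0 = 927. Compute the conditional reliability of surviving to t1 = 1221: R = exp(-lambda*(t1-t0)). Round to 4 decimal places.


lambda = 0.0197
t0 = 927, t1 = 1221
t1 - t0 = 294
lambda * (t1-t0) = 0.0197 * 294 = 5.7918
R = exp(-5.7918)
R = 0.0031

0.0031


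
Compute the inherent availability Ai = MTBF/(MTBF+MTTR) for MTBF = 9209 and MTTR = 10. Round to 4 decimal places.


MTBF = 9209
MTTR = 10
MTBF + MTTR = 9219
Ai = 9209 / 9219
Ai = 0.9989

0.9989


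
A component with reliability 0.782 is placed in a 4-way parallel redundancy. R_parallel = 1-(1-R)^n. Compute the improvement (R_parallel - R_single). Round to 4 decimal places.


R_single = 0.782, n = 4
1 - R_single = 0.218
(1 - R_single)^n = 0.218^4 = 0.0023
R_parallel = 1 - 0.0023 = 0.9977
Improvement = 0.9977 - 0.782
Improvement = 0.2157

0.2157


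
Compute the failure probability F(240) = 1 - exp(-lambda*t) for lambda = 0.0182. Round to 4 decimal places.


lambda = 0.0182, t = 240
lambda * t = 4.368
exp(-4.368) = 0.0127
F(t) = 1 - 0.0127
F(t) = 0.9873

0.9873


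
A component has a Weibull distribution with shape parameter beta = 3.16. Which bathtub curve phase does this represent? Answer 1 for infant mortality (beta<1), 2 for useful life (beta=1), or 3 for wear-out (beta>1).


beta = 3.16
Compare beta to 1:
beta < 1 => infant mortality (phase 1)
beta = 1 => useful life (phase 2)
beta > 1 => wear-out (phase 3)
Since beta = 3.16, this is wear-out (increasing failure rate)
Phase = 3

3


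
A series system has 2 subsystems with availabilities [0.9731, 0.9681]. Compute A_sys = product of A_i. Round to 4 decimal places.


Subsystems: [0.9731, 0.9681]
After subsystem 1 (A=0.9731): product = 0.9731
After subsystem 2 (A=0.9681): product = 0.9421
A_sys = 0.9421

0.9421


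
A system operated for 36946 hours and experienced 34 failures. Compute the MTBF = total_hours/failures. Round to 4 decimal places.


total_hours = 36946
failures = 34
MTBF = 36946 / 34
MTBF = 1086.6471

1086.6471


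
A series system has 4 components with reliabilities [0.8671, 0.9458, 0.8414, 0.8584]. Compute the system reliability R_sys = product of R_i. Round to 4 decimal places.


Components: [0.8671, 0.9458, 0.8414, 0.8584]
After component 1 (R=0.8671): product = 0.8671
After component 2 (R=0.9458): product = 0.8201
After component 3 (R=0.8414): product = 0.69
After component 4 (R=0.8584): product = 0.5923
R_sys = 0.5923

0.5923


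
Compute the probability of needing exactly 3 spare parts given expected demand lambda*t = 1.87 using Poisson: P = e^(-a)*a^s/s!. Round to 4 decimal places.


a = 1.87, s = 3
e^(-a) = e^(-1.87) = 0.1541
a^s = 1.87^3 = 6.5392
s! = 6
P = 0.1541 * 6.5392 / 6
P = 0.168

0.168


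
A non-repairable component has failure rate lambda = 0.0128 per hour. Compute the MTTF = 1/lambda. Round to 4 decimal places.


lambda = 0.0128
MTTF = 1 / 0.0128
MTTF = 78.125

78.125


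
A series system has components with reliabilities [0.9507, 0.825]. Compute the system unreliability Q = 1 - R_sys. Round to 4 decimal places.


Components: [0.9507, 0.825]
After component 1: product = 0.9507
After component 2: product = 0.7843
R_sys = 0.7843
Q = 1 - 0.7843 = 0.2157

0.2157


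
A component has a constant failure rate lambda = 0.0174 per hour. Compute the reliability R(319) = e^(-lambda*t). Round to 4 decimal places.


lambda = 0.0174
t = 319
lambda * t = 5.5506
R(t) = e^(-5.5506)
R(t) = 0.0039

0.0039


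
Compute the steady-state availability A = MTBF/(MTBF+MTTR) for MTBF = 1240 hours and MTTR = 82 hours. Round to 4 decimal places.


MTBF = 1240
MTTR = 82
MTBF + MTTR = 1322
A = 1240 / 1322
A = 0.938

0.938


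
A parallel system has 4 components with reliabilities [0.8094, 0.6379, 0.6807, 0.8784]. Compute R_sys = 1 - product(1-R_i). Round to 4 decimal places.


Components: [0.8094, 0.6379, 0.6807, 0.8784]
(1 - 0.8094) = 0.1906, running product = 0.1906
(1 - 0.6379) = 0.3621, running product = 0.069
(1 - 0.6807) = 0.3193, running product = 0.022
(1 - 0.8784) = 0.1216, running product = 0.0027
Product of (1-R_i) = 0.0027
R_sys = 1 - 0.0027 = 0.9973

0.9973


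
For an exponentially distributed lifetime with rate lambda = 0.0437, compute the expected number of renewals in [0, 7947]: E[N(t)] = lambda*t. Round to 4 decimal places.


lambda = 0.0437
t = 7947
E[N(t)] = lambda * t
E[N(t)] = 0.0437 * 7947
E[N(t)] = 347.2839

347.2839


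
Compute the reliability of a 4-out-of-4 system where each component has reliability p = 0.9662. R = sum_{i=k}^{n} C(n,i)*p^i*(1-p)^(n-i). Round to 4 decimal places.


k = 4, n = 4, p = 0.9662
i=4: C(4,4)=1 * 0.9662^4 * 0.0338^0 = 0.8715
R = sum of terms = 0.8715

0.8715


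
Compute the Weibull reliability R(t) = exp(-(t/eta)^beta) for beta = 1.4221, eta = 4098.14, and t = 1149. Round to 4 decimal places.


beta = 1.4221, eta = 4098.14, t = 1149
t/eta = 1149 / 4098.14 = 0.2804
(t/eta)^beta = 0.2804^1.4221 = 0.1639
R(t) = exp(-0.1639)
R(t) = 0.8488

0.8488


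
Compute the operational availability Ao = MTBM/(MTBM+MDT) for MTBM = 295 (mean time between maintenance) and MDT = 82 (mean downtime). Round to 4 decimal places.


MTBM = 295
MDT = 82
MTBM + MDT = 377
Ao = 295 / 377
Ao = 0.7825

0.7825


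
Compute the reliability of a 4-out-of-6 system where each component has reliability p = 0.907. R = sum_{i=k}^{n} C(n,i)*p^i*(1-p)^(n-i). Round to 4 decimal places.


k = 4, n = 6, p = 0.907
i=4: C(6,4)=15 * 0.907^4 * 0.093^2 = 0.0878
i=5: C(6,5)=6 * 0.907^5 * 0.093^1 = 0.3425
i=6: C(6,6)=1 * 0.907^6 * 0.093^0 = 0.5567
R = sum of terms = 0.987

0.987


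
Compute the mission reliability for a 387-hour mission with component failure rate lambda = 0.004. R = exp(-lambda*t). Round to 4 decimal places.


lambda = 0.004
mission_time = 387
lambda * t = 0.004 * 387 = 1.548
R = exp(-1.548)
R = 0.2127

0.2127


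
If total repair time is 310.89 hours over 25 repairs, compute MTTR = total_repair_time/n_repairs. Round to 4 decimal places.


total_repair_time = 310.89
n_repairs = 25
MTTR = 310.89 / 25
MTTR = 12.4356

12.4356


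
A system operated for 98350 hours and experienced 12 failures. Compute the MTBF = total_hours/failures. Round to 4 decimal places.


total_hours = 98350
failures = 12
MTBF = 98350 / 12
MTBF = 8195.8333

8195.8333


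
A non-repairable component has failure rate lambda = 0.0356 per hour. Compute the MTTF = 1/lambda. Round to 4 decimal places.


lambda = 0.0356
MTTF = 1 / 0.0356
MTTF = 28.0899

28.0899


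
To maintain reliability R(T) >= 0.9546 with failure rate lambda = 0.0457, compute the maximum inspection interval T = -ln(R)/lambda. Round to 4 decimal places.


R_target = 0.9546
lambda = 0.0457
-ln(0.9546) = 0.0465
T = 0.0465 / 0.0457
T = 1.0167

1.0167


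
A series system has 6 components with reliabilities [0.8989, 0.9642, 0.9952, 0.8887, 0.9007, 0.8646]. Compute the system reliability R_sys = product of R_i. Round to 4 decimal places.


Components: [0.8989, 0.9642, 0.9952, 0.8887, 0.9007, 0.8646]
After component 1 (R=0.8989): product = 0.8989
After component 2 (R=0.9642): product = 0.8667
After component 3 (R=0.9952): product = 0.8626
After component 4 (R=0.8887): product = 0.7666
After component 5 (R=0.9007): product = 0.6904
After component 6 (R=0.8646): product = 0.597
R_sys = 0.597

0.597
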